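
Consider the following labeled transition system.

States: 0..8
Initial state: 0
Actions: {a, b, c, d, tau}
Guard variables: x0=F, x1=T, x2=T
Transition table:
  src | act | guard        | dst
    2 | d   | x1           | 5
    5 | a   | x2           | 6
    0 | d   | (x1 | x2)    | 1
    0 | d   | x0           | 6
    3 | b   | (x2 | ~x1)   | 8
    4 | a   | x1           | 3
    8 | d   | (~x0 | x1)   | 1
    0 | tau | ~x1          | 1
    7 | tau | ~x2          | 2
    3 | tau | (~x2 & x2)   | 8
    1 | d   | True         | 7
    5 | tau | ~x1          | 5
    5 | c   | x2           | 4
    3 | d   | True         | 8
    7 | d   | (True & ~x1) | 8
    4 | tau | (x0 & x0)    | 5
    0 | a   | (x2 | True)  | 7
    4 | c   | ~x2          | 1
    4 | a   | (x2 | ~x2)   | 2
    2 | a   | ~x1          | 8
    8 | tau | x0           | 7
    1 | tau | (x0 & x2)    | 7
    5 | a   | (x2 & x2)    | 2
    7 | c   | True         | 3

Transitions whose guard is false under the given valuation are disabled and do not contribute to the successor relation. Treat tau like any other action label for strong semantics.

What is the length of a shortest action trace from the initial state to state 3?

Answer: 2

Analysis:
BFS to 3:
  L0 = {0}
  L1 = {1,7}
  L2 = {3}
depth(3)=2, e.g. a·c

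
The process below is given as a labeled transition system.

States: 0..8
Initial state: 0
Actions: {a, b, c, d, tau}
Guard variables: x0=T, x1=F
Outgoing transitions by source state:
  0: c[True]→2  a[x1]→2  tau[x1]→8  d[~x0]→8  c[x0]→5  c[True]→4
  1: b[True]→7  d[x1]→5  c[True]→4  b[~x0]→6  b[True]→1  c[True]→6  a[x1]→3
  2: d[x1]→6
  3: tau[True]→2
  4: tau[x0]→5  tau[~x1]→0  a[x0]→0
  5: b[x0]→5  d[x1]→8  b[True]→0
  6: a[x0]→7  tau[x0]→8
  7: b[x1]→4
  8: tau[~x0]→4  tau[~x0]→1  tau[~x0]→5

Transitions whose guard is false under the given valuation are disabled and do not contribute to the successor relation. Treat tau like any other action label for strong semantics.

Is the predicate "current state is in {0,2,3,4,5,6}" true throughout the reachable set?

Allowed set {0,2,3,4,5,6}
Reach set: {0,2,4,5}
  0: ✓
  2: ✓
  4: ✓
  5: ✓

Answer: INVARIANT HOLDS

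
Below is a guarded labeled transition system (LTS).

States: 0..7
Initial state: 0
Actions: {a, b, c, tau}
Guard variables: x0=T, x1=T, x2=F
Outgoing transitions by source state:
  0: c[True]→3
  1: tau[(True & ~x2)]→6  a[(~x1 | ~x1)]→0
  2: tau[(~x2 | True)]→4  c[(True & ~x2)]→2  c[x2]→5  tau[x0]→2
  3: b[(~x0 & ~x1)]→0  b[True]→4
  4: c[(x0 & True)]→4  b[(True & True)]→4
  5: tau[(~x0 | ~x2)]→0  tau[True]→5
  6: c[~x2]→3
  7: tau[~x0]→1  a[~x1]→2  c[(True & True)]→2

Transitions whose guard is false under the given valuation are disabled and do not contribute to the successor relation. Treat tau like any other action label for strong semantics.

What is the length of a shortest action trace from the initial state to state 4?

Layered search for 4:
  Layer 0: {0}
  Layer 1: {3}
  Layer 2: {4}
4 enters at depth 2; path c·b

Answer: 2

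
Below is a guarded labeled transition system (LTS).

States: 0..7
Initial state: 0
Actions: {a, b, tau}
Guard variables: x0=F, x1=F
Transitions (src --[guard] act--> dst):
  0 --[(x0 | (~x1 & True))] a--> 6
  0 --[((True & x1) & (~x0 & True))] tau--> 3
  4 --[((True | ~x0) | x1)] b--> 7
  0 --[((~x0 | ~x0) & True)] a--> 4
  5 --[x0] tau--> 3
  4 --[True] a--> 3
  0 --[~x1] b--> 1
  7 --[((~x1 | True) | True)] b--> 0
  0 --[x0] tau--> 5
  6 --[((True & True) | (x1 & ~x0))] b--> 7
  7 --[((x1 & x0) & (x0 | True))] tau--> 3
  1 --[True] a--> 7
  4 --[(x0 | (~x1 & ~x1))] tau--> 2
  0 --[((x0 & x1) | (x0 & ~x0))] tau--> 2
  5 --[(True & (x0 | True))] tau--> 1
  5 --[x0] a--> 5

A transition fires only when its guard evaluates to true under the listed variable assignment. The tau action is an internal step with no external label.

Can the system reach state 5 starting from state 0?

Answer: UNREACHABLE

Trace:
10 transition(s) survive guard evaluation.
Layer 0: {0}
Layer 1: {1,4,6}  total {0,1,4,6}
Layer 2: {2,3,7}  total {0,1,2,3,4,6,7}
R = {0,1,2,3,4,6,7}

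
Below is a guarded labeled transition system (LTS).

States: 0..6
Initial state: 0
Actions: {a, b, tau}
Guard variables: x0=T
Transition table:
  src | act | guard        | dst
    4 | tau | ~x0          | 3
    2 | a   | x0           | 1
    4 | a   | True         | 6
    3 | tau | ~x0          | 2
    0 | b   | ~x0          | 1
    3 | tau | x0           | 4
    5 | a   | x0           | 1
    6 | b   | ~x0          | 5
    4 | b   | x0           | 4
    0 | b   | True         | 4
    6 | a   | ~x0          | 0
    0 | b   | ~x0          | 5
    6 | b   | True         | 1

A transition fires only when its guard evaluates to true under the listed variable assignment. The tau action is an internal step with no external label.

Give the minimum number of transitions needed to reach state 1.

Layered search for 1:
  L0 = {0}
  L1 = {4}
  L2 = {6}
  L3 = {1}
1 enters at depth 3; path b·a·b

Answer: 3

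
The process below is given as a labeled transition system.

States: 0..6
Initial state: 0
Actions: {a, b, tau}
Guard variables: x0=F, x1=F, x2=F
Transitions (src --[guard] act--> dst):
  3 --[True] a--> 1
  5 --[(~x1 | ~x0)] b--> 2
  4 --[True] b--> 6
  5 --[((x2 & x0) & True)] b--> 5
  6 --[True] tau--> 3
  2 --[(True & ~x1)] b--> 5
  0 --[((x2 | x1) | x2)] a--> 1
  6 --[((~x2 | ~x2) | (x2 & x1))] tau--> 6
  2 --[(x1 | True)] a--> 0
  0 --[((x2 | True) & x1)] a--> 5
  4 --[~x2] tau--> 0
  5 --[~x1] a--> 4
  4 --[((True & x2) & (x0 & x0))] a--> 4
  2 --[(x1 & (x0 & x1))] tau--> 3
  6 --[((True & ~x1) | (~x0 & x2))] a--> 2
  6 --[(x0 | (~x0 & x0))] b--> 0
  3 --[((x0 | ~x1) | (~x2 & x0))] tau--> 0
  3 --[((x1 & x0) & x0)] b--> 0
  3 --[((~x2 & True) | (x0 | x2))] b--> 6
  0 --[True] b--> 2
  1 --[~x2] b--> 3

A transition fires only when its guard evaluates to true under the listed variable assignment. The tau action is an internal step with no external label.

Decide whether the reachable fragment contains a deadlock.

Reachable = {0,1,2,3,4,5,6}
  0: b→2  [deg 1]
  1: b→3  [deg 1]
  2: a→0  b→5  [deg 2]
  3: a→1  b→6  tau→0  [deg 3]
  4: b→6  tau→0  [deg 2]
  5: a→4  b→2  [deg 2]
  6: a→2  tau→3  tau→6  [deg 3]

Answer: DEADLOCK-FREE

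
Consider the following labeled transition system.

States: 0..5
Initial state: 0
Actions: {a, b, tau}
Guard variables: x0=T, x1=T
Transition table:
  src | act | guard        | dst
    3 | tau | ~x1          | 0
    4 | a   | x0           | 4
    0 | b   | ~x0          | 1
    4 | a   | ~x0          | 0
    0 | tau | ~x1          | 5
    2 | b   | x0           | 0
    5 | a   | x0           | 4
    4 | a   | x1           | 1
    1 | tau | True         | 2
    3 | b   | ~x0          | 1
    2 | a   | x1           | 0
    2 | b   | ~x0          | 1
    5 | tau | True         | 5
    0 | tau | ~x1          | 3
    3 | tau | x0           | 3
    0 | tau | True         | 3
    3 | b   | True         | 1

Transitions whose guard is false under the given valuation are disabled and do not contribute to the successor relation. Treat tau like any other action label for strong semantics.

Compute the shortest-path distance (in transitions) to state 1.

Breadth-first toward 1:
  Layer 0: {0}
  Layer 1: {3}
  Layer 2: {1}
1 enters at depth 2; path tau·b

Answer: 2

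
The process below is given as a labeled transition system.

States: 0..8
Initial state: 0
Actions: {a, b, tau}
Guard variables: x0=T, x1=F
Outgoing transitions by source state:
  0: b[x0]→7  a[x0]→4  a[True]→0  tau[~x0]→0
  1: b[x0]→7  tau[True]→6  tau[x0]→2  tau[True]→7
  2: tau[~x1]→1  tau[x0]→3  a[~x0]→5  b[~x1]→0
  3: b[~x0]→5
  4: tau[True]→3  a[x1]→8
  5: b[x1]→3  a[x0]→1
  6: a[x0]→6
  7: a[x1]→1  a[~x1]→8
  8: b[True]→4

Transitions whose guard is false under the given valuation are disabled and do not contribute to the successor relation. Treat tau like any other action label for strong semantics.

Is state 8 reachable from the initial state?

Answer: REACHABLE

Working:
Guard filter leaves 15 enabled edge(s).
Layer 0: {0}
Layer 1: {4,7}  now seen {0,4,7}
Layer 2: {3,8}  now seen {0,3,4,7,8}
R = {0,3,4,7,8}
trace reaching 8: b·a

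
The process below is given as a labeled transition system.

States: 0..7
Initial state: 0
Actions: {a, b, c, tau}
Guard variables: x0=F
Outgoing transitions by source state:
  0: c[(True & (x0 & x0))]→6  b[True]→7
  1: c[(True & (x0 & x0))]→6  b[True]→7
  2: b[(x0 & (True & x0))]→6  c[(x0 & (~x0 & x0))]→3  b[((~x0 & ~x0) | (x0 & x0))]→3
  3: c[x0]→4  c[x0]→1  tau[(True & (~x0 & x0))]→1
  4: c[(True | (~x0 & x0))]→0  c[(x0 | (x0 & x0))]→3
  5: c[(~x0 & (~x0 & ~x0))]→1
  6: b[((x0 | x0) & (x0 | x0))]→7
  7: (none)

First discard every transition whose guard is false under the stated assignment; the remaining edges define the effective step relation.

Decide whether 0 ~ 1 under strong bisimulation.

Compute ~ classes (split until stable):
  P[0] = {{0,1,2,3,4,5,6,7}}
  P[1] = {{0,1,2},{3,6,7},{4,5}}
3 equivalence class(es) (converged in 2)
class of 0: {0,1,2}; class of 1: {0,1,2}

Answer: BISIMILAR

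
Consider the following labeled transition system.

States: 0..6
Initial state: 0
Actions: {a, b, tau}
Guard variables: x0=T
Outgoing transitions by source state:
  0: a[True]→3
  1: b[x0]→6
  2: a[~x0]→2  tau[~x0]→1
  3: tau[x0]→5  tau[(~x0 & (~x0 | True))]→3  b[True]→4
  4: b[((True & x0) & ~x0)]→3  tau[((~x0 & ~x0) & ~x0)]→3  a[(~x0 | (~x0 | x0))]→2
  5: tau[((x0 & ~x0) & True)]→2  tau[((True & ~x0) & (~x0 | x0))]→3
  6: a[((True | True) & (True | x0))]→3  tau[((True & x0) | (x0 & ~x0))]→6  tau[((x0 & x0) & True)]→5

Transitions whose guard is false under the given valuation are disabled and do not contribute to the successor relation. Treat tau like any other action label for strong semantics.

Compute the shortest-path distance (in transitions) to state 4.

Answer: 2

Trace:
Layered search for 4:
  Layer 0: {0}
  Layer 1: {3}
  Layer 2: {4,5}
4 enters at depth 2; path a·b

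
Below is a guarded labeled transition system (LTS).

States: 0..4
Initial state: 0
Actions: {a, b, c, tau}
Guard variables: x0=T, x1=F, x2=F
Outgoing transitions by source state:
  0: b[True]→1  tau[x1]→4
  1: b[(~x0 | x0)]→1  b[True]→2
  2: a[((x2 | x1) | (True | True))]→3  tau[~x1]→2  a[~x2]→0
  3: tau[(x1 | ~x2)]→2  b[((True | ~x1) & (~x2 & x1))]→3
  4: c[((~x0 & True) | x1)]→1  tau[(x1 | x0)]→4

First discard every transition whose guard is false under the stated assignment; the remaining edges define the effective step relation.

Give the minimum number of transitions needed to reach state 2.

Answer: 2

Analysis:
Breadth-first toward 2:
  Layer 0: {0}
  Layer 1: {1}
  Layer 2: {2}
first hit 2 at d=2 via b·b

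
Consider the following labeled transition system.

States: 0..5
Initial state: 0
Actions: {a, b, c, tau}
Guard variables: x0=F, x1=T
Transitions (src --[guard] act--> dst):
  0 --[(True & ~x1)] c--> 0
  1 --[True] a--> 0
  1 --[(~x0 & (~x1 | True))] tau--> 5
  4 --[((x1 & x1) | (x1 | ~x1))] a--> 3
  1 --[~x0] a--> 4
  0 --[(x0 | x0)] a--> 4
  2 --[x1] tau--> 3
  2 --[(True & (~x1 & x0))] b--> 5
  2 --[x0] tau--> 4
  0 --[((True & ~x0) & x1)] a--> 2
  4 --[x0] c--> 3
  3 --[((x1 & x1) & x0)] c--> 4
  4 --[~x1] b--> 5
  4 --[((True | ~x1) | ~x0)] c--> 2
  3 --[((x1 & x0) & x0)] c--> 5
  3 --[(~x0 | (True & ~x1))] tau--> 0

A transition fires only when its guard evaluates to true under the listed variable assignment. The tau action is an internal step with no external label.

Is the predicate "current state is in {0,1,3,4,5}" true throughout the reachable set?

Inv-set: {0,1,3,4,5}
Reachable = {0,2,3}
  0: safe
  2: ✗ unsafe
  3: safe
witness against invariant: a → 2

Answer: INVARIANT VIOLATED at state 2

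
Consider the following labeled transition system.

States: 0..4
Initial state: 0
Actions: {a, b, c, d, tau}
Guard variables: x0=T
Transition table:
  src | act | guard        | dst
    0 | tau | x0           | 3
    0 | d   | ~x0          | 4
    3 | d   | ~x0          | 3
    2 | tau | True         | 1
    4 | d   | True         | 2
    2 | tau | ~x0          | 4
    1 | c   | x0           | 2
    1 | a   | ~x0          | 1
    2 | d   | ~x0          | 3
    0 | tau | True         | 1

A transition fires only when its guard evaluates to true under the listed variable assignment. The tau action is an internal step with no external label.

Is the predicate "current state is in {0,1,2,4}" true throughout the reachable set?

Inv-set: {0,1,2,4}
Reachable = {0,1,2,3}
  0: ✓
  1: ✓
  2: ✓
  3: VIOLATES
reach 3 via tau — violates

Answer: INVARIANT VIOLATED at state 3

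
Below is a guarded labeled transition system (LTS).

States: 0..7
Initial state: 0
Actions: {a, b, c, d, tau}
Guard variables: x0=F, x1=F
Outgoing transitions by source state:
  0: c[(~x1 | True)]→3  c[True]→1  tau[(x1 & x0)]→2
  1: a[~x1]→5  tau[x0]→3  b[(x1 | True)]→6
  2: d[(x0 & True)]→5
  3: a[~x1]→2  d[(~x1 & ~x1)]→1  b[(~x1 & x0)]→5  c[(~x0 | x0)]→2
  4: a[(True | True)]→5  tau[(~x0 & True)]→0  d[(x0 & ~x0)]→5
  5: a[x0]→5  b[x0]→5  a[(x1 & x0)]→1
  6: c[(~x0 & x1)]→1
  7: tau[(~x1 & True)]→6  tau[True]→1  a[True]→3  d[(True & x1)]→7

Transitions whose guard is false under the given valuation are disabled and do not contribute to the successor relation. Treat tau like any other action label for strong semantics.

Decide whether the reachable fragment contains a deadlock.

Reach set: {0,1,2,3,5,6}
  0: c→1  c→3  [deg 2]
  1: a→5  b→6  [deg 2]
  2: ∅  [STUCK]
  3: a→2  c→2  d→1  [deg 3]
  5: ∅  [STUCK]
  6: ∅  [STUCK]
Path to 2: c·a

Answer: DEADLOCK at state 2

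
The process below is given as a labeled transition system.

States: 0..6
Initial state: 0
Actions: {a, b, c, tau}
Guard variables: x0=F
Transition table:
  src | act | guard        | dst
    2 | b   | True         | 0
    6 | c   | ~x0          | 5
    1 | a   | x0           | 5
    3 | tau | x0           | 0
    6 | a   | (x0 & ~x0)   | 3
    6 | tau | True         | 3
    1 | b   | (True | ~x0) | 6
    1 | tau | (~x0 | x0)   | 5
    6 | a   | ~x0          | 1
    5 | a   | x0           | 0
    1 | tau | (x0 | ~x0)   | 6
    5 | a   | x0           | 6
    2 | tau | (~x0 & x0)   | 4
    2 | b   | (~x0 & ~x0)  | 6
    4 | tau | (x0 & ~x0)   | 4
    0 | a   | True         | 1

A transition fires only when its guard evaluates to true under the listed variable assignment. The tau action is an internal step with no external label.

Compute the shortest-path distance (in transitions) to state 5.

Answer: 2

Analysis:
Layered search for 5:
  depth 0: {0}
  depth 1: {1}
  depth 2: {5,6}
depth(5)=2, e.g. a·tau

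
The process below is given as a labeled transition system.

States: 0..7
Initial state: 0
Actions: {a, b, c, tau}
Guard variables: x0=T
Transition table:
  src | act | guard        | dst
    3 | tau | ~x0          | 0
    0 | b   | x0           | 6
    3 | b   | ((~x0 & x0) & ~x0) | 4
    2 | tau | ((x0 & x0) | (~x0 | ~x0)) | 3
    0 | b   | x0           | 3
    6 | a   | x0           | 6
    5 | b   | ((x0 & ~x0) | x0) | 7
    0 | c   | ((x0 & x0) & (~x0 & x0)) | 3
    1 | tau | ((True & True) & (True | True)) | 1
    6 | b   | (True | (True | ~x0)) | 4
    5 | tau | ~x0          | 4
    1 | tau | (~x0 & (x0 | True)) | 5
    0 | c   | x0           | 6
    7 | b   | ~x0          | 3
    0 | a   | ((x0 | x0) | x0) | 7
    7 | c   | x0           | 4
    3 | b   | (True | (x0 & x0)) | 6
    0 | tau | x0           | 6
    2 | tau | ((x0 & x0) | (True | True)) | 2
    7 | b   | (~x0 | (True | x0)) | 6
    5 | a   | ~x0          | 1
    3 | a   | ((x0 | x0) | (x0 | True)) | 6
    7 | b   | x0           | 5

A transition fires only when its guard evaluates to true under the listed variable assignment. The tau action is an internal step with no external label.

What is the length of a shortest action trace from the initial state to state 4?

Breadth-first toward 4:
  depth 0: {0}
  depth 1: {3,6,7}
  depth 2: {4,5}
first hit 4 at d=2 via a·c

Answer: 2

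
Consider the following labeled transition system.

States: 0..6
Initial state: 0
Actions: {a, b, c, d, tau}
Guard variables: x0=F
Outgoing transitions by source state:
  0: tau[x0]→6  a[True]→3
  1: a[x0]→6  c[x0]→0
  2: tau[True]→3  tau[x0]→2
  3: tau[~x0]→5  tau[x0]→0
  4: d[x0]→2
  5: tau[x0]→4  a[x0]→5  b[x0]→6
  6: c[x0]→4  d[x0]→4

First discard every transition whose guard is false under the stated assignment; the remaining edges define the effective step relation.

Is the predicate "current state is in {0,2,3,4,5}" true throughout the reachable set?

Inv-set: {0,2,3,4,5}
Reachable = {0,3,5}
  0: ok
  3: ok
  5: ok

Answer: INVARIANT HOLDS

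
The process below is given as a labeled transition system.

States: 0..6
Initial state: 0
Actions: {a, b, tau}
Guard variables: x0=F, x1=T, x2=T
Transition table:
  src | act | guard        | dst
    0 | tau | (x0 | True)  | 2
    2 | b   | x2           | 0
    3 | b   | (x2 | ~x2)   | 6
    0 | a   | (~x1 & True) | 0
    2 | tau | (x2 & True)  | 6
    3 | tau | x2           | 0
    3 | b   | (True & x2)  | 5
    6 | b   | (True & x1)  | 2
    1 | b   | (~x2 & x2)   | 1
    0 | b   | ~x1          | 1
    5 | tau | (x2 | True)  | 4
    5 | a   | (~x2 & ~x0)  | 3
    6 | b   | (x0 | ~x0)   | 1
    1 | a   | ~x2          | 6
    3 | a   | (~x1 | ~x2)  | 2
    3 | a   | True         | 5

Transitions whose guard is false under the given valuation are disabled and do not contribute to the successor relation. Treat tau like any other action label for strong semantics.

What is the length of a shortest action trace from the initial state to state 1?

Answer: 3

Trace:
BFS to 1:
  Layer 0: {0}
  Layer 1: {2}
  Layer 2: {6}
  Layer 3: {1}
first hit 1 at d=3 via tau·tau·b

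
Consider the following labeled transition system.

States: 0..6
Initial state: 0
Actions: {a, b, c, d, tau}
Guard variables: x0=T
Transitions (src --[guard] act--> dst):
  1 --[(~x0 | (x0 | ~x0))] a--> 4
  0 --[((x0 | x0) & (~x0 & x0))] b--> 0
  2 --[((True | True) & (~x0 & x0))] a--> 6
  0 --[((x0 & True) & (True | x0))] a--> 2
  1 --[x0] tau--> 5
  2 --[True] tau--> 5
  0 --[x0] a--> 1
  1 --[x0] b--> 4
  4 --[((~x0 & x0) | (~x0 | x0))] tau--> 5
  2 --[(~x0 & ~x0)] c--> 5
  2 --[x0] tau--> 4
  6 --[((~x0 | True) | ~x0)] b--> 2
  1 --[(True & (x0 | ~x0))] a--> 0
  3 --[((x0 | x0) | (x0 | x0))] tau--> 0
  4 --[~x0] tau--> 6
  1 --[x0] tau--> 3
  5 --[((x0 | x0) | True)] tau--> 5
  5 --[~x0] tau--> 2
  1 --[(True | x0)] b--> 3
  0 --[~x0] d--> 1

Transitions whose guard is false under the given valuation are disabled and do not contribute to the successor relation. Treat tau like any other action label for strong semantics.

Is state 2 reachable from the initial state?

Answer: REACHABLE

Trace:
Guard filter leaves 14 enabled edge(s).
L0 = {0}
L1 = {1,2}  now seen {0,1,2}
L2 = {3,4,5}  now seen {0,1,2,3,4,5}
Reachable = {0,1,2,3,4,5}
trace reaching 2: a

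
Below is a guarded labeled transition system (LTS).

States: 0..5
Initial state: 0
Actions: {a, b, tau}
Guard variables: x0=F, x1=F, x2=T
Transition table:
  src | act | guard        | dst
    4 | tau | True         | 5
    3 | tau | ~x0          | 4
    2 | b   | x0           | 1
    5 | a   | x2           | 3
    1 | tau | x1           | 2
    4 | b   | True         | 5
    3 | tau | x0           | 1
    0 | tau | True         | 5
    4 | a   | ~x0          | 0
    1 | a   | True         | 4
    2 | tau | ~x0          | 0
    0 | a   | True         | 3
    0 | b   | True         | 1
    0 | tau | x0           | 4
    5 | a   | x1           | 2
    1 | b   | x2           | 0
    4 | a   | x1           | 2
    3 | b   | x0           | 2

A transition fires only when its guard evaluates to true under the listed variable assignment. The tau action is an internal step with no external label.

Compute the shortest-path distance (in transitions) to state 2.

Answer: UNREACHABLE

Trace:
BFS to 2:
  Layer 0: {0}
  Layer 1: {1,3,5}
  Layer 2: {4}
2 never appears.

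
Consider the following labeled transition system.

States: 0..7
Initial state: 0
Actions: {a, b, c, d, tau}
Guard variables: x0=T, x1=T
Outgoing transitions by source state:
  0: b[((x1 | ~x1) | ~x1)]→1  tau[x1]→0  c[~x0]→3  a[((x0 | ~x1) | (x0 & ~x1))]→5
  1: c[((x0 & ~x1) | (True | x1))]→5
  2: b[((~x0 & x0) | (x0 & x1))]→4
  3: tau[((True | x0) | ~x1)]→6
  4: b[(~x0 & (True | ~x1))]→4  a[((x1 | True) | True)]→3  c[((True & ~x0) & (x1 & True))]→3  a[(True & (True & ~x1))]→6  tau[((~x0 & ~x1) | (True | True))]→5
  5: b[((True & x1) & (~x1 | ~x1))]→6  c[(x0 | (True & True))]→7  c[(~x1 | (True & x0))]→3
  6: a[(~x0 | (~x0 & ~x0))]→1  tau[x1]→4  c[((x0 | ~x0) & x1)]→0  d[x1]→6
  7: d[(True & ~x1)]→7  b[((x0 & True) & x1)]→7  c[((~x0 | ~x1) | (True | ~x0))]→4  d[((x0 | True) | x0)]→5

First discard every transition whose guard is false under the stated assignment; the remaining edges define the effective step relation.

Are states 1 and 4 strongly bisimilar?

Answer: NOT BISIMILAR

Analysis:
Bisimulation quotient by refinement:
  π0 = {{0,1,2,3,4,5,6,7}}
  π1 = {{0},{1,5},{2},{3},{4},{6},{7}}
  π2 = {{0},{1},{2},{3},{4},{5},{6},{7}}
Fixed point at round 3; 8 class(es).
1∈{1}, 4∈{4}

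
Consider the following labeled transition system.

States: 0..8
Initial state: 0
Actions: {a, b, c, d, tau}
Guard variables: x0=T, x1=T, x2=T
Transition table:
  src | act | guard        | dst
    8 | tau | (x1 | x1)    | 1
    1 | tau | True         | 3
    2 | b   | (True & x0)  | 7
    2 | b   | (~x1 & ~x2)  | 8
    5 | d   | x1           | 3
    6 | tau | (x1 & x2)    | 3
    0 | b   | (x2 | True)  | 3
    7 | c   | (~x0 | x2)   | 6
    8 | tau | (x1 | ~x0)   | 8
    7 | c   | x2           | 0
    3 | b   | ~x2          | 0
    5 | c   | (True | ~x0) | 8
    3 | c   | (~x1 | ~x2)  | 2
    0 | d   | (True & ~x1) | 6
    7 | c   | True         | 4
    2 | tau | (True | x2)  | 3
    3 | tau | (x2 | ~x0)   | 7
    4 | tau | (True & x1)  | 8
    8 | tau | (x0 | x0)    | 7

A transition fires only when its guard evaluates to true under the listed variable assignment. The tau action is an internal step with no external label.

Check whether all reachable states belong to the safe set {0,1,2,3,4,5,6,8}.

Answer: INVARIANT VIOLATED at state 7

Analysis:
Safe = {0,1,2,3,4,5,6,8}
R = {0,1,3,4,6,7,8}
  0: safe
  1: safe
  3: safe
  4: safe
  6: safe
  7: VIOLATES
  8: safe
witness against invariant: b·tau → 7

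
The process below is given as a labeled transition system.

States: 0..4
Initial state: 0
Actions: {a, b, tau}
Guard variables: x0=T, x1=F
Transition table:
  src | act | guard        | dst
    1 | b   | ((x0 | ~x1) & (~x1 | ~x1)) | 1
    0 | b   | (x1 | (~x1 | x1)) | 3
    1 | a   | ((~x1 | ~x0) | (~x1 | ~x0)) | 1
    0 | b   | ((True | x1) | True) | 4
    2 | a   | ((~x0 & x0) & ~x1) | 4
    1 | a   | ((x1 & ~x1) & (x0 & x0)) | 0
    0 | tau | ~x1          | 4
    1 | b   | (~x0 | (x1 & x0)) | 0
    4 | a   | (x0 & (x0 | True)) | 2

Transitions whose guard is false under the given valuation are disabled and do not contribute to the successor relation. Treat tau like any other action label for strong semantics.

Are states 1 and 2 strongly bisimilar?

Compute ~ classes (split until stable):
  π0 = {{0,1,2,3,4}}
  π1 = {{0},{1},{2,3},{4}}
Fixed point at round 2; 4 class(es).
class of 1: {1}; class of 2: {2,3}

Answer: NOT BISIMILAR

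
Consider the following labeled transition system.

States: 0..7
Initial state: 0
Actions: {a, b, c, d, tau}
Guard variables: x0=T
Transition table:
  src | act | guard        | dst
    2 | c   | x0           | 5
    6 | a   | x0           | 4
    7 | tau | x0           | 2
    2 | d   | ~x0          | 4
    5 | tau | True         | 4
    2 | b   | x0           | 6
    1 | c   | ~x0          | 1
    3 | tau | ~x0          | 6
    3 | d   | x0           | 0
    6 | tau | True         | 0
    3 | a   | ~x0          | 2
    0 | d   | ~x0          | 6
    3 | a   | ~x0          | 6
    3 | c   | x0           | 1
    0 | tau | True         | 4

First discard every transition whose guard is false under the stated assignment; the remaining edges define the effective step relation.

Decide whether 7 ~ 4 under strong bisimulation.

Answer: NOT BISIMILAR

Trace:
Refine partition for ~:
  π0 = {{0,1,2,3,4,5,6,7}}
  π1 = {{0,5,7},{1,4},{2},{3},{6}}
  π2 = {{0,5},{1,4},{2},{3},{6},{7}}
stable after 3 split(s): 6 block(s)
7∈{7}, 4∈{1,4}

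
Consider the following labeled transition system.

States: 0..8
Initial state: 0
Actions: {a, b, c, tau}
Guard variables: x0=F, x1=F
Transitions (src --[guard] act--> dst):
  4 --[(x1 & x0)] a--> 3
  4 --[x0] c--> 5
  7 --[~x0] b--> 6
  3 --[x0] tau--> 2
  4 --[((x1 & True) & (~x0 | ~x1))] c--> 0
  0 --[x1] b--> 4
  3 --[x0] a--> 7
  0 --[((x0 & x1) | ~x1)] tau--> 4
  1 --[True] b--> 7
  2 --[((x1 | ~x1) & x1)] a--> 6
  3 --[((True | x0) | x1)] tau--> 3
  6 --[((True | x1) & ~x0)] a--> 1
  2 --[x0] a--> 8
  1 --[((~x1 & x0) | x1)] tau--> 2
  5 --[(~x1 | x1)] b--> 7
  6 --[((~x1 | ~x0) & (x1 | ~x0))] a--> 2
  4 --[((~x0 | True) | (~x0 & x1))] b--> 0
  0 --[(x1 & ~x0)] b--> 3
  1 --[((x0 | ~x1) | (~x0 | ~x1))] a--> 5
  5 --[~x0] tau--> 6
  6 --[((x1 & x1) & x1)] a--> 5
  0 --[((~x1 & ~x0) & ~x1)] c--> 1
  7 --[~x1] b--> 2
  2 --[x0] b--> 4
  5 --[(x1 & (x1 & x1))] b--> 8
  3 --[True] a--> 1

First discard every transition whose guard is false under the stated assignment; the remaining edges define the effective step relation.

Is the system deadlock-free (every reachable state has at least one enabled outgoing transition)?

Reach set: {0,1,2,4,5,6,7}
  0: c→1  tau→4  [deg 2]
  1: a→5  b→7  [deg 2]
  2: ∅  [no exit]
  4: b→0  [deg 1]
  5: b→7  tau→6  [deg 2]
  6: a→1  a→2  [deg 2]
  7: b→2  b→6  [deg 2]
trace reaching 2: c·b·b

Answer: DEADLOCK at state 2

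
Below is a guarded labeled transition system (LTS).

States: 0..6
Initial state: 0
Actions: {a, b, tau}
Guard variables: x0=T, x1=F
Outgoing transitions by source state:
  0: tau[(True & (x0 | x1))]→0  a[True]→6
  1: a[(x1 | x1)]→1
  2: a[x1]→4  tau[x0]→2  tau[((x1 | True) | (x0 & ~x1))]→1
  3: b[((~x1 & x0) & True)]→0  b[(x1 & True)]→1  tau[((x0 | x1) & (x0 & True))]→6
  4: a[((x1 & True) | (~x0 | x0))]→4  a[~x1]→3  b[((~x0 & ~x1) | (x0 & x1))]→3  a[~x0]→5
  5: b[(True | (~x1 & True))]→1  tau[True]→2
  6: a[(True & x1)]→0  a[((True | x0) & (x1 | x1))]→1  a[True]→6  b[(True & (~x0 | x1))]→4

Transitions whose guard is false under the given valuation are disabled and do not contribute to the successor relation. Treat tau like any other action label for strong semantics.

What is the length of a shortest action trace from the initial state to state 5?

Answer: UNREACHABLE

Trace:
BFS to 5:
  Layer 0: {0}
  Layer 1: {6}
5 never appears.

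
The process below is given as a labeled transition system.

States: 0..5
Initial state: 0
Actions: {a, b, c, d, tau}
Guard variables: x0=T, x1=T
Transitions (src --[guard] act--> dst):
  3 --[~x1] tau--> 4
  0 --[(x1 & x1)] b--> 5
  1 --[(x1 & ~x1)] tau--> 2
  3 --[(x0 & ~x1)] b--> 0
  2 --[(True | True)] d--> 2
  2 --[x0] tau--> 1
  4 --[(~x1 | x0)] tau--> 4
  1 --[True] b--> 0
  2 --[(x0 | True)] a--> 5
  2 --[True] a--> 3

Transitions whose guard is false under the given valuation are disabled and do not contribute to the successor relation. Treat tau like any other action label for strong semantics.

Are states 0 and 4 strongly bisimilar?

Bisimulation quotient by refinement:
  P[0] = {{0,1,2,3,4,5}}
  P[1] = {{0,1},{2},{3,5},{4}}
  P[2] = {{0},{1},{2},{3,5},{4}}
5 equivalence class(es) (converged in 3)
class of 0: {0}; class of 4: {4}

Answer: NOT BISIMILAR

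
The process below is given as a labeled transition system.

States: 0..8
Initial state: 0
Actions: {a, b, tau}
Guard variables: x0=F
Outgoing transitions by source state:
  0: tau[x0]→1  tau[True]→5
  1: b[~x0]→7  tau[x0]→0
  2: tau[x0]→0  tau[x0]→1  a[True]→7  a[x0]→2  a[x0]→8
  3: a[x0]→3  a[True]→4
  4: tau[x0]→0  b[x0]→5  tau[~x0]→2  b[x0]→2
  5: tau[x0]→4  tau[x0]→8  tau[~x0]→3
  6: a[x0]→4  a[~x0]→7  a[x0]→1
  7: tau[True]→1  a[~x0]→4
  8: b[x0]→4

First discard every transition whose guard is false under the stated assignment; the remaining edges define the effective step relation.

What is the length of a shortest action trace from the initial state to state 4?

Answer: 3

Working:
BFS to 4:
  L0 = {0}
  L1 = {5}
  L2 = {3}
  L3 = {4}
depth(4)=3, e.g. tau·tau·a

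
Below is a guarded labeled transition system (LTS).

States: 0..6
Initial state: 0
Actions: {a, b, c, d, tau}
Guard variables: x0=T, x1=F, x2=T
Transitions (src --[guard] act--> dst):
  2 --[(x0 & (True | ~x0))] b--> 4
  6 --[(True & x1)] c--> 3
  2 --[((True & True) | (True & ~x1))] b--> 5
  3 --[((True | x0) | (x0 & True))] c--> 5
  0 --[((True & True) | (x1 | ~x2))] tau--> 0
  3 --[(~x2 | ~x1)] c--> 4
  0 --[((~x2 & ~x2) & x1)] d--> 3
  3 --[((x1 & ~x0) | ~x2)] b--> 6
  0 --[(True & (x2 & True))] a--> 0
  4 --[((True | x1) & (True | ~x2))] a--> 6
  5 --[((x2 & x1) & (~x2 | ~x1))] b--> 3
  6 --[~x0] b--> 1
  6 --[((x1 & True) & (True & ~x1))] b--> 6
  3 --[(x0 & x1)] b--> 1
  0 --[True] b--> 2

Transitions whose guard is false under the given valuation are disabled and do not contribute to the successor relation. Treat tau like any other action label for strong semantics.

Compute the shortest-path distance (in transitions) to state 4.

Answer: 2

Working:
Layered search for 4:
  Layer 0: {0}
  Layer 1: {2}
  Layer 2: {4,5}
4 enters at depth 2; path b·b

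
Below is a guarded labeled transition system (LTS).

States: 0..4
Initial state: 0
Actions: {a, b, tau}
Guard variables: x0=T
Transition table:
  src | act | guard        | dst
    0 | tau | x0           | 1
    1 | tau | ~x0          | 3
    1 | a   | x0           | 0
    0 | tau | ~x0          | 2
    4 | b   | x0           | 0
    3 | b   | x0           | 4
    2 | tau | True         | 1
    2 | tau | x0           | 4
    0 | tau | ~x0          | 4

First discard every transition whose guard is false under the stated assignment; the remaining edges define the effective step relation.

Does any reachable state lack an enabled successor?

Reach set: {0,1}
  0: tau→1  [1 exit(s)]
  1: a→0  [1 exit(s)]

Answer: DEADLOCK-FREE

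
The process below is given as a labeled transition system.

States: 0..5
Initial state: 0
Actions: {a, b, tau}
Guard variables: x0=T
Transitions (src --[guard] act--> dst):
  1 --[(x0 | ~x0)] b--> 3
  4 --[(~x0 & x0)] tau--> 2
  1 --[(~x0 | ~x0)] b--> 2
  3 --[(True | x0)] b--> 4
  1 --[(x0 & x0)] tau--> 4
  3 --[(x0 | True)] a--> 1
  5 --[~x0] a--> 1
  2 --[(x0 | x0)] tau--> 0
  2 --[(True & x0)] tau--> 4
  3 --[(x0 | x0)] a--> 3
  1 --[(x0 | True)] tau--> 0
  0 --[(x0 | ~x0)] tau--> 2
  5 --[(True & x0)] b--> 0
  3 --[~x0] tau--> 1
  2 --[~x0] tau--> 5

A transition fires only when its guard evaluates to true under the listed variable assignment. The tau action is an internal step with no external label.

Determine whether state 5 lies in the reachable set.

10 transition(s) survive guard evaluation.
L0 = {0}
L1 = {2}  cumulative {0,2}
L2 = {4}  cumulative {0,2,4}
Reachable = {0,2,4}

Answer: UNREACHABLE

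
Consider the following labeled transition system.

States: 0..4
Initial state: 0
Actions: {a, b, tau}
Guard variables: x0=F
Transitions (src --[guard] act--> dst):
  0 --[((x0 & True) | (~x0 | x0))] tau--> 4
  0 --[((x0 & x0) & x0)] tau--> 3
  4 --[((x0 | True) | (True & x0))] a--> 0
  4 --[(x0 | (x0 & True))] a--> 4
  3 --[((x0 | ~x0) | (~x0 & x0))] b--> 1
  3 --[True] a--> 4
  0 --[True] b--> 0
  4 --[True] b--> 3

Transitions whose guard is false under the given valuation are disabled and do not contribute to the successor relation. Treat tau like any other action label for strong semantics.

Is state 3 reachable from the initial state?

6 transition(s) survive guard evaluation.
Layer 0: {0}
Layer 1: {4}  now seen {0,4}
Layer 2: {3}  now seen {0,3,4}
Layer 3: {1}  now seen {0,1,3,4}
Reach set: {0,1,3,4}
trace reaching 3: tau·b

Answer: REACHABLE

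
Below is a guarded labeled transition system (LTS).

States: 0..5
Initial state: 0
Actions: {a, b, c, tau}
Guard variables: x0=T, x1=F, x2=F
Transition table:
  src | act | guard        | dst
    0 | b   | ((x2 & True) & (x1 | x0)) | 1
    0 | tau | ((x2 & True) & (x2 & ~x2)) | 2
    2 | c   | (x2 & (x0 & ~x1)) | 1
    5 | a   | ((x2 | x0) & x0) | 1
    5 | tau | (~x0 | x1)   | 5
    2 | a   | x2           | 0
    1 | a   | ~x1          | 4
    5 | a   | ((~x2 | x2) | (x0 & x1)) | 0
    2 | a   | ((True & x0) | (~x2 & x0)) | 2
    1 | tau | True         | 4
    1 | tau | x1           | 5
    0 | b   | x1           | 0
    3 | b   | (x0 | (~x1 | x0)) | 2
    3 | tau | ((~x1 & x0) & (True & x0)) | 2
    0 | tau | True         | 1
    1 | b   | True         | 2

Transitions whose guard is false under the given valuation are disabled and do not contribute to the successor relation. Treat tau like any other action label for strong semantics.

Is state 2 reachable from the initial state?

Answer: REACHABLE

Working:
Guard filter leaves 9 enabled edge(s).
L0 = {0}
L1 = {1}  cumulative {0,1}
L2 = {2,4}  cumulative {0,1,2,4}
Reachable = {0,1,2,4}
Path to 2: tau·b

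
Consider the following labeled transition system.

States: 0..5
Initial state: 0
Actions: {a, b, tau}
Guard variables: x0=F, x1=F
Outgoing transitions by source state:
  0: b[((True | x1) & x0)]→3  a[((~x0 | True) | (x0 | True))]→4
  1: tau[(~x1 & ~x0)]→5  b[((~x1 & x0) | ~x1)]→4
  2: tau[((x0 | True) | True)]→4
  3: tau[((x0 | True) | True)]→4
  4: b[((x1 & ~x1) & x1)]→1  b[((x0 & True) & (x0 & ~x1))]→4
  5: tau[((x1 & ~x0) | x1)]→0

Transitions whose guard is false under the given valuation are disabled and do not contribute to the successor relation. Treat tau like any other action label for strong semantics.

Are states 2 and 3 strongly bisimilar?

Refine partition for ~:
  round 0: {{0,1,2,3,4,5}}
  round 1: {{0},{1},{2,3},{4,5}}
Fixed point at round 2; 4 class(es).
[2]={2,3}  [3]={2,3}

Answer: BISIMILAR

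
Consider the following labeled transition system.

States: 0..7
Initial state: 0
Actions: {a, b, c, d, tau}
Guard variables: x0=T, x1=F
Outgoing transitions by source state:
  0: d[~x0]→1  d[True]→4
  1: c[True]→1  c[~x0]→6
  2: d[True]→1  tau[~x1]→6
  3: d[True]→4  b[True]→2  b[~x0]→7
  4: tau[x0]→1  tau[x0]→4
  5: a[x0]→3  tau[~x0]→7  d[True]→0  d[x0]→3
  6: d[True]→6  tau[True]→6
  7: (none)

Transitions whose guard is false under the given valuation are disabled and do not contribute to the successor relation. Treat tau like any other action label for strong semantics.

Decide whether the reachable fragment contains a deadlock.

Answer: DEADLOCK-FREE

Working:
Reachable = {0,1,4}
  0: d→4  [1 exit(s)]
  1: c→1  [1 exit(s)]
  4: tau→1  tau→4  [2 exit(s)]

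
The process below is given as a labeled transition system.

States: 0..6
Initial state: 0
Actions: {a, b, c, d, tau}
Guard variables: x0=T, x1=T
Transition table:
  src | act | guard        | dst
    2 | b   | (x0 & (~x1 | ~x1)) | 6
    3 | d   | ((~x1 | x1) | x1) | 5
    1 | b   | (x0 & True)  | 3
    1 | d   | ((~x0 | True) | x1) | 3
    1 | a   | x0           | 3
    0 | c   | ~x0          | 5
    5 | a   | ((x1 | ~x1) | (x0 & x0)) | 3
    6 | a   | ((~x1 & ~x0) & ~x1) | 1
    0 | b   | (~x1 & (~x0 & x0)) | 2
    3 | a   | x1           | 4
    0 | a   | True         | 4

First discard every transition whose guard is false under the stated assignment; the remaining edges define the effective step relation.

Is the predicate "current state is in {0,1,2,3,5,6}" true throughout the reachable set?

Answer: INVARIANT VIOLATED at state 4

Trace:
Allowed set {0,1,2,3,5,6}
Reach set: {0,4}
  0: safe
  4: VIOLATES
reach 4 via a — violates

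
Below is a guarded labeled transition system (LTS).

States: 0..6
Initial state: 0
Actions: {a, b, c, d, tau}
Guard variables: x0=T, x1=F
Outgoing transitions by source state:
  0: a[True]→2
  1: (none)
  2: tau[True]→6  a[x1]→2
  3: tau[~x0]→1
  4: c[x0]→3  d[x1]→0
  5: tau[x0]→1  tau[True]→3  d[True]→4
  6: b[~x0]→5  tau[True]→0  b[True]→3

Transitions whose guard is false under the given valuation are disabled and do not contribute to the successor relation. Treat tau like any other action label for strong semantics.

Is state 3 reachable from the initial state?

Guard filter leaves 8 enabled edge(s).
Layer 0: {0}
Layer 1: {2}  cumulative {0,2}
Layer 2: {6}  cumulative {0,2,6}
Layer 3: {3}  cumulative {0,2,3,6}
Reach set: {0,2,3,6}
trace reaching 3: a·tau·b

Answer: REACHABLE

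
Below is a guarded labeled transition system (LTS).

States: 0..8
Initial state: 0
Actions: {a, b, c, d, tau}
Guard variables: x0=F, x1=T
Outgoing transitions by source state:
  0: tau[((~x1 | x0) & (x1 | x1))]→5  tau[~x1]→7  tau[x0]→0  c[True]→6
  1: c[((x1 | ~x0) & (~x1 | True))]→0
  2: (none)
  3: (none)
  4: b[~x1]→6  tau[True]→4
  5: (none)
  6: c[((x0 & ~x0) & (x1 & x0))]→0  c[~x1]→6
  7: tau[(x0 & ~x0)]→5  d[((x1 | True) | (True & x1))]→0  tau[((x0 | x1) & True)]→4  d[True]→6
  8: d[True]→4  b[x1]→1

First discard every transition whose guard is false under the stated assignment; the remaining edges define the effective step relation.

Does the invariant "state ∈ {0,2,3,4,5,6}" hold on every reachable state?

Inv-set: {0,2,3,4,5,6}
R = {0,6}
  0: ✓
  6: ✓

Answer: INVARIANT HOLDS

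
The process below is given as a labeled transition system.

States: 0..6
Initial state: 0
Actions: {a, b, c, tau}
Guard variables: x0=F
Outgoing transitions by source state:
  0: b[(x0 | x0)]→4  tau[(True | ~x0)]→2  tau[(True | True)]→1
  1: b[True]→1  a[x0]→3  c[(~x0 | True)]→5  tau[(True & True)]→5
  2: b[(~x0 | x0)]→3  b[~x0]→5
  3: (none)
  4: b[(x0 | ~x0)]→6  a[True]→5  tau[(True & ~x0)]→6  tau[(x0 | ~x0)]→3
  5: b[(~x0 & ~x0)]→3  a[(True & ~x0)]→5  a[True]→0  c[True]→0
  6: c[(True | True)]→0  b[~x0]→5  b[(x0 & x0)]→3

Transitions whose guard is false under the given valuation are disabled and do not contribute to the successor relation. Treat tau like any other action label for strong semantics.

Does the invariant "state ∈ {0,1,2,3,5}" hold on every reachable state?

Answer: INVARIANT HOLDS

Trace:
Safe = {0,1,2,3,5}
R = {0,1,2,3,5}
  0: ✓
  1: ✓
  2: ✓
  3: ✓
  5: ✓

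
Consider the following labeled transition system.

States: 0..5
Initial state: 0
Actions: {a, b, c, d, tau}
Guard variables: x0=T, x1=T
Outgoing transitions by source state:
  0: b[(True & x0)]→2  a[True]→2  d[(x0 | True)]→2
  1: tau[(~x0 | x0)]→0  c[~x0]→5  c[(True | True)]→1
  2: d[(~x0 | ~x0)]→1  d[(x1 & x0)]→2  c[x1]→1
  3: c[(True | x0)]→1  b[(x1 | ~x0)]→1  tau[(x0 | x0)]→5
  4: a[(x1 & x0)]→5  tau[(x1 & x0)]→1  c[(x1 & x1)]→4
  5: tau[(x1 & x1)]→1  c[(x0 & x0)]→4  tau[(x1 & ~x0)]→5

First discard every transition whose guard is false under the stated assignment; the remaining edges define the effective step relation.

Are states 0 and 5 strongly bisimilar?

Bisimulation quotient by refinement:
  P[0] = {{0,1,2,3,4,5}}
  P[1] = {{0},{1,5},{2},{3},{4}}
  P[2] = {{0},{1},{2},{3},{4},{5}}
6 equivalence class(es) (converged in 3)
0∈{0}, 5∈{5}

Answer: NOT BISIMILAR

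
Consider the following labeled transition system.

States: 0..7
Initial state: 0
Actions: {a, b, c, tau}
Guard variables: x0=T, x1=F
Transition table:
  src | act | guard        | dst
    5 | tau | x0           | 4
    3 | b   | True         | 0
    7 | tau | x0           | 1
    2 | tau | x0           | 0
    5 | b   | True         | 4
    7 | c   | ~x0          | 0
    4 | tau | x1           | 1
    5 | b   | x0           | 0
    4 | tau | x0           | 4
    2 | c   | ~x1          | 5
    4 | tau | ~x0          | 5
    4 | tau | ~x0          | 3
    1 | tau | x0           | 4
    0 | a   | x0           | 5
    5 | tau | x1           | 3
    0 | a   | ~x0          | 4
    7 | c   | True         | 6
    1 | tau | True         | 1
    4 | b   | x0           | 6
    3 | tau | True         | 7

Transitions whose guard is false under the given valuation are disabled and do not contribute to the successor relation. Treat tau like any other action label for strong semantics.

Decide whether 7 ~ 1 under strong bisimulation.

Answer: NOT BISIMILAR

Trace:
Compute ~ classes (split until stable):
  P[0] = {{0,1,2,3,4,5,6,7}}
  P[1] = {{0},{1},{2,7},{3,4,5},{6}}
  P[2] = {{0},{1},{2},{3},{4},{5},{6},{7}}
stable after 3 split(s): 8 block(s)
7∈{7}, 1∈{1}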